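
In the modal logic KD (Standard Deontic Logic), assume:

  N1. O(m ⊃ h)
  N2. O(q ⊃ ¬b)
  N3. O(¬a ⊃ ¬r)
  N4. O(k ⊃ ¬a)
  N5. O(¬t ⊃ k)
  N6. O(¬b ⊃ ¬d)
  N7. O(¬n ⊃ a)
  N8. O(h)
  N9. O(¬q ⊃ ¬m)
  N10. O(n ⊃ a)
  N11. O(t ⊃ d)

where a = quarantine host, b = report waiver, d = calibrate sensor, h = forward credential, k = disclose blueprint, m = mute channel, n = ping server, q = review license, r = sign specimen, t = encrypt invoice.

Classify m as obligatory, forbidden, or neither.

By case analysis on ¬n: premise 7 gives O(¬n ⊃ a) and premise 10 gives O(n ⊃ a), so O(a) either way.
Premise 4 is O(k ⊃ ¬a); contrapositively O(a ⊃ ¬k). Since O(a) holds, K gives O(¬k).
Premise 5 is O(¬t ⊃ k); contrapositively O(¬k ⊃ t). Since O(¬k) holds, K gives O(t).
Applying K to premise 11 (O(t ⊃ d)) and O(t) yields O(d).
The contrapositive of premise 6 (O(¬b ⊃ ¬d)) is O(d ⊃ b), and O(d) is already established, so O(b).
Premise 2 is O(q ⊃ ¬b); contrapositively O(b ⊃ ¬q). Since O(b) holds, K gives O(¬q).
From O(¬q) and premise 9, O(¬q ⊃ ¬m), we obtain O(¬m).
Premises 1, 3, 8 do not contribute to this derivation.
Thus O(¬m), which is F(m): m is forbidden.

Forbidden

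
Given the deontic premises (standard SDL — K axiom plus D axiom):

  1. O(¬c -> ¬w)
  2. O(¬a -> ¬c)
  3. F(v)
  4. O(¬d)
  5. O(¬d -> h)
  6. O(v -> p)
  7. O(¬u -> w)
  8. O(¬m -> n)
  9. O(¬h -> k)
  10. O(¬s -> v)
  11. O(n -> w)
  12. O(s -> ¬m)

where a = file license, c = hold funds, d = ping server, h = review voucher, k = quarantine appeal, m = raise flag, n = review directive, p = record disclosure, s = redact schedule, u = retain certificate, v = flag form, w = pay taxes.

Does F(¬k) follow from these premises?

No

Premise 9 is O(¬h -> k), but O(¬h) is not derivable from the premises, so it does not yield O(k).
No other premise forces O(k). An ideal world satisfying every premise can still have ¬k true, so F(¬k) is not derivable.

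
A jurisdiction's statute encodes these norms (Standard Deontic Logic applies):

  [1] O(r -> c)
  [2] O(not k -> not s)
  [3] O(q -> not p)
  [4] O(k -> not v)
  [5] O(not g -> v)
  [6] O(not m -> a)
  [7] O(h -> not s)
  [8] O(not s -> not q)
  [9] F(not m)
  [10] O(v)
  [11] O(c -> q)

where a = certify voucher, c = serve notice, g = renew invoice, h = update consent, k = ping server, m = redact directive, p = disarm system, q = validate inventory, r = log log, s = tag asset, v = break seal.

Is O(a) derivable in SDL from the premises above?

Premise 6 is O(not m -> a), but O(not m) is not derivable from the premises, so it does not yield O(a).
No other premise forces O(a). An ideal world satisfying every premise can still have a false, so O(a) is not derivable.

No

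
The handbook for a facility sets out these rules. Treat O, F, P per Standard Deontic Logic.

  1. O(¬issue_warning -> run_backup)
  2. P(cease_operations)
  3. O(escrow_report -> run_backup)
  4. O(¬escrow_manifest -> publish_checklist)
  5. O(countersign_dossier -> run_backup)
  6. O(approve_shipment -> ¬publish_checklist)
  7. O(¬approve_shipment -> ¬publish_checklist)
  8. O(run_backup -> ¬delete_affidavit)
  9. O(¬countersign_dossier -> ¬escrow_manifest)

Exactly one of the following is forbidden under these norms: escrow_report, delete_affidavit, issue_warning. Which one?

Premises 6 and 7 are O(approve_shipment -> ¬publish_checklist) and O(¬approve_shipment -> ¬publish_checklist); every ideal world satisfies approve_shipment or ¬approve_shipment, so in either case ¬publish_checklist holds — hence O(¬publish_checklist).
The contrapositive of premise 4 (O(¬escrow_manifest -> publish_checklist)) is O(¬publish_checklist -> escrow_manifest), and O(¬publish_checklist) is already established, so O(escrow_manifest).
The contrapositive of premise 9 (O(¬countersign_dossier -> ¬escrow_manifest)) is O(escrow_manifest -> countersign_dossier), and O(escrow_manifest) is already established, so O(countersign_dossier).
With premise 5, O(countersign_dossier -> run_backup), the K-axiom yields O(run_backup).
From O(run_backup) and premise 8, O(run_backup -> ¬delete_affidavit), we obtain O(¬delete_affidavit).
So O(¬delete_affidavit) holds, i.e. delete_affidavit is forbidden. None of the other listed options is forbidden under the premises.

delete_affidavit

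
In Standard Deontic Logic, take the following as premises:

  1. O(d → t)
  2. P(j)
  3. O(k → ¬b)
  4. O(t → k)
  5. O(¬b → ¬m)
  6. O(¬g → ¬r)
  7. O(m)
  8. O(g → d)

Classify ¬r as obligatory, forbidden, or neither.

Premise 7 states O(m) outright.
Premise 5, O(¬b → ¬m), contraposes to O(m → b); with O(m) we get O(b).
The contrapositive of premise 3 (O(k → ¬b)) is O(b → ¬k), and O(b) is already established, so O(¬k).
Premise 4 is O(t → k); contrapositively O(¬k → ¬t). Since O(¬k) holds, K gives O(¬t).
Premise 1 is O(d → t); contrapositively O(¬t → ¬d). Since O(¬t) holds, K gives O(¬d).
The contrapositive of premise 8 (O(g → d)) is O(¬d → ¬g), and O(¬d) is already established, so O(¬g).
With premise 6, O(¬g → ¬r), the K-axiom yields O(¬r).
Premise 2 does not contribute to this derivation.
Hence ¬r is obligatory.

Obligatory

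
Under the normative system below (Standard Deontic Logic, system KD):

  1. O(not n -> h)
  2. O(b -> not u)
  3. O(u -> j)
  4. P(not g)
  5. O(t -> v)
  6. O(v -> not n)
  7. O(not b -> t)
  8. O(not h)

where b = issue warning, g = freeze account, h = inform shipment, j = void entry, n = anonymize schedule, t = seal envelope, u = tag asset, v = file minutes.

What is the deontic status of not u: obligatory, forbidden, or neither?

Obligatory

Premise 8 gives O(not h).
Premise 1, O(not n -> h), contraposes to O(not h -> n); with O(not h) we get O(n).
Premise 6 is O(v -> not n); contrapositively O(n -> not v). Since O(n) holds, K gives O(not v).
Premise 5, O(t -> v), contraposes to O(not v -> not t); with O(not v) we get O(not t).
Premise 7, O(not b -> t), contraposes to O(not t -> b); with O(not t) we get O(b).
With premise 2, O(b -> not u), the K-axiom yields O(not u).
Premises 3, 4 do not contribute to this derivation.
Hence not u is obligatory.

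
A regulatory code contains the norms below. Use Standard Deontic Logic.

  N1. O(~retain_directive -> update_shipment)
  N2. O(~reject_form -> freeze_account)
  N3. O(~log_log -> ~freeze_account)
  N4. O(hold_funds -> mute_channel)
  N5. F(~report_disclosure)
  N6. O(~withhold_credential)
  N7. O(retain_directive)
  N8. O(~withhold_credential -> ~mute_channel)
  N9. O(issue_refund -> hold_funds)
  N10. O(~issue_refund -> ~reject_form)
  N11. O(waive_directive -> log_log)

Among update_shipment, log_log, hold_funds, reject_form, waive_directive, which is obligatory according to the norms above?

log_log

Premise 6 states O(~withhold_credential) outright.
Premise 8 is O(~withhold_credential -> ~mute_channel); since O(~withhold_credential), deontic closure gives O(~mute_channel).
The contrapositive of premise 4 (O(hold_funds -> mute_channel)) is O(~mute_channel -> ~hold_funds), and O(~mute_channel) is already established, so O(~hold_funds).
Premise 9 is O(issue_refund -> hold_funds); contrapositively O(~hold_funds -> ~issue_refund). Since O(~hold_funds) holds, K gives O(~issue_refund).
Premise 10 is O(~issue_refund -> ~reject_form); since O(~issue_refund), deontic closure gives O(~reject_form).
With premise 2, O(~reject_form -> freeze_account), the K-axiom yields O(freeze_account).
The contrapositive of premise 3 (O(~log_log -> ~freeze_account)) is O(freeze_account -> log_log), and O(freeze_account) is already established, so O(log_log).
So O(log_log) holds — log_log is obligatory. None of the other listed options is made obligatory by any chain of premises.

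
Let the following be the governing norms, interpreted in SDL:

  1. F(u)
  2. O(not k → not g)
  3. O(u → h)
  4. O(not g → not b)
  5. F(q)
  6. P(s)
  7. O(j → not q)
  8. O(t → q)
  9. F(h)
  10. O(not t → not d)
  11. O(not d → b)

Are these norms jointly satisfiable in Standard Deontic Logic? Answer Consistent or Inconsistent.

Premise 3 is O(u → h), but O(u) is not derivable from the premises, so it does not yield O(h).
So O(h) is not derivable, and the apparent clash with O(not h) does not arise.
A world satisfying every obligation exists (e.g. b=true, d=false, g=true, h=false, j=false, k=true, q=false, s=false, t=false, u=false); no atom is both obligatory and forbidden, so the set is consistent.

Consistent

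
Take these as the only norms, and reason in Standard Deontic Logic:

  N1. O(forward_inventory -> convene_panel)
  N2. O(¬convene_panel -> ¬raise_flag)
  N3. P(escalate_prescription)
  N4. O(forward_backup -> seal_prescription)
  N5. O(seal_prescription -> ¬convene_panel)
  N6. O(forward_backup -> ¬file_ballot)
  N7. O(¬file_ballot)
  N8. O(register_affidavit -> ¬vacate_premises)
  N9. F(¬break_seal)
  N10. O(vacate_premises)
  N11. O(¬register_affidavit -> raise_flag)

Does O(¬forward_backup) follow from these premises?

Premise 10 states O(vacate_premises) outright.
Premise 8, O(register_affidavit -> ¬vacate_premises), contraposes to O(vacate_premises -> ¬register_affidavit); with O(vacate_premises) we get O(¬register_affidavit).
Premise 11 is O(¬register_affidavit -> raise_flag); since O(¬register_affidavit), deontic closure gives O(raise_flag).
Premise 2 is O(¬convene_panel -> ¬raise_flag); contrapositively O(raise_flag -> convene_panel). Since O(raise_flag) holds, K gives O(convene_panel).
Premise 5, O(seal_prescription -> ¬convene_panel), contraposes to O(convene_panel -> ¬seal_prescription); with O(convene_panel) we get O(¬seal_prescription).
Premise 4 is O(forward_backup -> seal_prescription); contrapositively O(¬seal_prescription -> ¬forward_backup). Since O(¬seal_prescription) holds, K gives O(¬forward_backup).
Premises 1, 3, 6, 7, 9 do not contribute to this derivation.
So O(¬forward_backup) follows.

Yes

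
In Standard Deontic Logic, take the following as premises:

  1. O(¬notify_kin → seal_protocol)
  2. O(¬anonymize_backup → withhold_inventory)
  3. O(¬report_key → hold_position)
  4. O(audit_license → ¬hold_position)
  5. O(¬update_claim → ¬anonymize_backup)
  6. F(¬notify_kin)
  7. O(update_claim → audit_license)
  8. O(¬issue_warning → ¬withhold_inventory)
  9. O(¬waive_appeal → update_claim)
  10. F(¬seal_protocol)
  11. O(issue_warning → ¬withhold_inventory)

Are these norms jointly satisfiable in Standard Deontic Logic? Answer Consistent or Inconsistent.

Premise 1 is O(¬notify_kin → seal_protocol); even if O(seal_protocol) held, inferring O(¬notify_kin) would be affirming the consequent — invalid.
So O(¬notify_kin) is not derivable, and the apparent clash with O(notify_kin) does not arise.
A world satisfying every obligation exists (e.g. anonymize_backup=true, audit_license=true, hold_position=false, issue_warning=false, notify_kin=true, report_key=true, seal_protocol=true, update_claim=true, waive_appeal=false, withhold_inventory=false); no atom is both obligatory and forbidden, so the set is consistent.

Consistent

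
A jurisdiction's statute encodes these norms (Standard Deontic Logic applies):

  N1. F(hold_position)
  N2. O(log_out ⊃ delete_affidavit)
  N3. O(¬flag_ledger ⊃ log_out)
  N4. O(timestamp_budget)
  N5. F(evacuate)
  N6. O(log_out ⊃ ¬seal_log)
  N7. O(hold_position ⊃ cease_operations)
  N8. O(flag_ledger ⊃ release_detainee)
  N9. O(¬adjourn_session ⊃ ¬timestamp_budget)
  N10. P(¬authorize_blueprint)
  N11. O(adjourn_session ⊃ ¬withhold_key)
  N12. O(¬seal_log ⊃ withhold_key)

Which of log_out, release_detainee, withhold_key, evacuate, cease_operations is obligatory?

Premise 4 gives O(timestamp_budget).
Premise 9 is O(¬adjourn_session ⊃ ¬timestamp_budget); contrapositively O(timestamp_budget ⊃ adjourn_session). Since O(timestamp_budget) holds, K gives O(adjourn_session).
With premise 11, O(adjourn_session ⊃ ¬withhold_key), the K-axiom yields O(¬withhold_key).
Premise 12 is O(¬seal_log ⊃ withhold_key); contrapositively O(¬withhold_key ⊃ seal_log). Since O(¬withhold_key) holds, K gives O(seal_log).
The contrapositive of premise 6 (O(log_out ⊃ ¬seal_log)) is O(seal_log ⊃ ¬log_out), and O(seal_log) is already established, so O(¬log_out).
Premise 3, O(¬flag_ledger ⊃ log_out), contraposes to O(¬log_out ⊃ flag_ledger); with O(¬log_out) we get O(flag_ledger).
Premise 8 is O(flag_ledger ⊃ release_detainee); since O(flag_ledger), deontic closure gives O(release_detainee).
So O(release_detainee) holds — release_detainee is obligatory. None of the other listed options is made obligatory by any chain of premises.

release_detainee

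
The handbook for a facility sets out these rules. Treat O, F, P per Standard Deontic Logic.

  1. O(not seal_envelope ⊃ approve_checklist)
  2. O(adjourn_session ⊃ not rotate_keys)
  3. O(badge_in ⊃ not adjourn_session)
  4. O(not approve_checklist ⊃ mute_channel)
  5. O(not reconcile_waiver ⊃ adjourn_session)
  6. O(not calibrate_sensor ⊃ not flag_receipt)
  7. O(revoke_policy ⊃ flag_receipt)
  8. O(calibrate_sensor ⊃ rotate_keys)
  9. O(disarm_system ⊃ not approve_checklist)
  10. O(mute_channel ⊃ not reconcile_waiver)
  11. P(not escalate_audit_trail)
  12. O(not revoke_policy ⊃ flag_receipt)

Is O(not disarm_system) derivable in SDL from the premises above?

Yes

By case analysis on not revoke_policy: premise 12 gives O(not revoke_policy ⊃ flag_receipt) and premise 7 gives O(revoke_policy ⊃ flag_receipt), so O(flag_receipt) either way.
The contrapositive of premise 6 (O(not calibrate_sensor ⊃ not flag_receipt)) is O(flag_receipt ⊃ calibrate_sensor), and O(flag_receipt) is already established, so O(calibrate_sensor).
Applying K to premise 8 (O(calibrate_sensor ⊃ rotate_keys)) and O(calibrate_sensor) yields O(rotate_keys).
The contrapositive of premise 2 (O(adjourn_session ⊃ not rotate_keys)) is O(rotate_keys ⊃ not adjourn_session), and O(rotate_keys) is already established, so O(not adjourn_session).
Premise 5, O(not reconcile_waiver ⊃ adjourn_session), contraposes to O(not adjourn_session ⊃ reconcile_waiver); with O(not adjourn_session) we get O(reconcile_waiver).
Premise 10, O(mute_channel ⊃ not reconcile_waiver), contraposes to O(reconcile_waiver ⊃ not mute_channel); with O(reconcile_waiver) we get O(not mute_channel).
Premise 4 is O(not approve_checklist ⊃ mute_channel); contrapositively O(not mute_channel ⊃ approve_checklist). Since O(not mute_channel) holds, K gives O(approve_checklist).
Premise 9 is O(disarm_system ⊃ not approve_checklist); contrapositively O(approve_checklist ⊃ not disarm_system). Since O(approve_checklist) holds, K gives O(not disarm_system).
Premises 1, 3, 11 do not contribute to this derivation.
So O(not disarm_system) follows.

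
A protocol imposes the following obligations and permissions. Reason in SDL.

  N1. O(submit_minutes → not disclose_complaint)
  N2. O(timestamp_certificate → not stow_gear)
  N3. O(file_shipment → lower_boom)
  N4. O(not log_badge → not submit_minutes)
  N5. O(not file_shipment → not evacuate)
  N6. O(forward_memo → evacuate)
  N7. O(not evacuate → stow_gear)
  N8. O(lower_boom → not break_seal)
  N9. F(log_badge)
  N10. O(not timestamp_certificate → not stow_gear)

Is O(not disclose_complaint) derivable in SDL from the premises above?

Premise 1 is O(submit_minutes → not disclose_complaint), but O(submit_minutes) is not derivable from the premises, so it does not yield O(not disclose_complaint).
No other premise forces O(not disclose_complaint). An ideal world satisfying every premise can still have not disclose_complaint false, so O(not disclose_complaint) is not derivable.

No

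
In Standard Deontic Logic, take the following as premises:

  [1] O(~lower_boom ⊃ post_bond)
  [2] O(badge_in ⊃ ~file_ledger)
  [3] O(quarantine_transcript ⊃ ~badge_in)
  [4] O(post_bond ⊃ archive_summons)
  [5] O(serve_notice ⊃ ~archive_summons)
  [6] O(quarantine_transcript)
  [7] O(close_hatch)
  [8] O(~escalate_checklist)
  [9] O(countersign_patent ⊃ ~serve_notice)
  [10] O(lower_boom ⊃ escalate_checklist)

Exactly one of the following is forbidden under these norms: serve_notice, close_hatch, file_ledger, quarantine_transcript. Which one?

serve_notice

Premise 8 states O(~escalate_checklist) outright.
Premise 10 is O(lower_boom ⊃ escalate_checklist); contrapositively O(~escalate_checklist ⊃ ~lower_boom). Since O(~escalate_checklist) holds, K gives O(~lower_boom).
From O(~lower_boom) and premise 1, O(~lower_boom ⊃ post_bond), we obtain O(post_bond).
With premise 4, O(post_bond ⊃ archive_summons), the K-axiom yields O(archive_summons).
The contrapositive of premise 5 (O(serve_notice ⊃ ~archive_summons)) is O(archive_summons ⊃ ~serve_notice), and O(archive_summons) is already established, so O(~serve_notice).
So O(~serve_notice) holds, i.e. serve_notice is forbidden. None of the other listed options is forbidden under the premises.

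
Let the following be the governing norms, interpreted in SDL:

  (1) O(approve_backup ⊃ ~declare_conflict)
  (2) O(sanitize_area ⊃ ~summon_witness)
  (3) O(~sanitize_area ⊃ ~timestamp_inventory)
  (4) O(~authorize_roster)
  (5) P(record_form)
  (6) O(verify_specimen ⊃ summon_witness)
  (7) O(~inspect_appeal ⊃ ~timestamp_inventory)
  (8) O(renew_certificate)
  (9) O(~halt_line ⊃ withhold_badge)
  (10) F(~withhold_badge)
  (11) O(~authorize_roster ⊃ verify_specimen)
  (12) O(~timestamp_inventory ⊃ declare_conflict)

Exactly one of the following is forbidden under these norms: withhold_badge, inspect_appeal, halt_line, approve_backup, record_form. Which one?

approve_backup

Premise 4 states O(~authorize_roster) outright.
Applying K to premise 11 (O(~authorize_roster ⊃ verify_specimen)) and O(~authorize_roster) yields O(verify_specimen).
Premise 6 is O(verify_specimen ⊃ summon_witness); since O(verify_specimen), deontic closure gives O(summon_witness).
Premise 2 is O(sanitize_area ⊃ ~summon_witness); contrapositively O(summon_witness ⊃ ~sanitize_area). Since O(summon_witness) holds, K gives O(~sanitize_area).
With premise 3, O(~sanitize_area ⊃ ~timestamp_inventory), the K-axiom yields O(~timestamp_inventory).
Premise 12 is O(~timestamp_inventory ⊃ declare_conflict); since O(~timestamp_inventory), deontic closure gives O(declare_conflict).
Premise 1, O(approve_backup ⊃ ~declare_conflict), contraposes to O(declare_conflict ⊃ ~approve_backup); with O(declare_conflict) we get O(~approve_backup).
So O(~approve_backup) holds, i.e. approve_backup is forbidden. None of the other listed options is forbidden under the premises.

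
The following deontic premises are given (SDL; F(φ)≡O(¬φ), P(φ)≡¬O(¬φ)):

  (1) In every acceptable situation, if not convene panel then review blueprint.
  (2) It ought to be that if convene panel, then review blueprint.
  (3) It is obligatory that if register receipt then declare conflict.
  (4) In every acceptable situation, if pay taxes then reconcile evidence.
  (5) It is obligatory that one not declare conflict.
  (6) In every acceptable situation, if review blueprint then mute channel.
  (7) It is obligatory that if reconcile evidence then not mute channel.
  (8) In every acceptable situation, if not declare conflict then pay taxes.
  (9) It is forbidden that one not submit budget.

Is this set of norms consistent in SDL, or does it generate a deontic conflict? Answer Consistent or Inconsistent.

By case analysis on ¬convene_panel: premise 1 gives O(¬convene_panel → review_blueprint) and premise 2 gives O(convene_panel → review_blueprint), so O(review_blueprint) either way.
Premise 6 is O(review_blueprint → mute_channel); since O(review_blueprint), deontic closure gives O(mute_channel).
Premise 7 is O(reconcile_evidence → ¬mute_channel); contrapositively O(mute_channel → ¬reconcile_evidence). Since O(mute_channel) holds, K gives O(¬reconcile_evidence).
The contrapositive of premise 4 (O(pay_taxes → reconcile_evidence)) is O(¬reconcile_evidence → ¬pay_taxes), and O(¬reconcile_evidence) is already established, so O(¬pay_taxes).
Premise 8 is O(¬declare_conflict → pay_taxes); contrapositively O(¬pay_taxes → declare_conflict). Since O(¬pay_taxes) holds, K gives O(declare_conflict).
Yet premise 5 states O(¬declare_conflict).
We now have both O(declare_conflict) and O(¬declare_conflict) — declare_conflict is simultaneously obligatory and forbidden, violating the D-axiom.

Inconsistent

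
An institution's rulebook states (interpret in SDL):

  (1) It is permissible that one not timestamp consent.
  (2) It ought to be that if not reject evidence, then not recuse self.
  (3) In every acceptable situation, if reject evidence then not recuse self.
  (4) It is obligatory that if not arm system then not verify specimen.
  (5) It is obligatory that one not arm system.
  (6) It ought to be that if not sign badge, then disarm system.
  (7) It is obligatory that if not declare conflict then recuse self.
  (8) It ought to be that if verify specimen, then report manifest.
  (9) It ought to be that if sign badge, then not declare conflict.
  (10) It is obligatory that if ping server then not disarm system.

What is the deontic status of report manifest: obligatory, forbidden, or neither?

Premise 8 is O(verify_specimen → report_manifest), but O(verify_specimen) is not derivable from the premises, so it does not yield O(report_manifest).
No premise or chain of K-axiom applications forces O(report_manifest), and none forces O(¬report_manifest). So report_manifest is neither obligatory nor forbidden under these norms.

Neither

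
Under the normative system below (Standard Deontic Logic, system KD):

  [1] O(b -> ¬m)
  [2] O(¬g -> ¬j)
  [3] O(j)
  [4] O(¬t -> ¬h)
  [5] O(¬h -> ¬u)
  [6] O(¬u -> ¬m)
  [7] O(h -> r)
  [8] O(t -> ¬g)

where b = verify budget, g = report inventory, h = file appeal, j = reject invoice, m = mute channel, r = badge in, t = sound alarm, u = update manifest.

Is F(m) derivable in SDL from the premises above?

From premise 3 we have O(j).
Premise 2 is O(¬g -> ¬j); contrapositively O(j -> g). Since O(j) holds, K gives O(g).
The contrapositive of premise 8 (O(t -> ¬g)) is O(g -> ¬t), and O(g) is already established, so O(¬t).
Applying K to premise 4 (O(¬t -> ¬h)) and O(¬t) yields O(¬h).
Applying K to premise 5 (O(¬h -> ¬u)) and O(¬h) yields O(¬u).
Applying K to premise 6 (O(¬u -> ¬m)) and O(¬u) yields O(¬m).
Premises 1, 7 do not contribute to this derivation.
So O(¬m) holds, i.e. F(m). The claim follows.

Yes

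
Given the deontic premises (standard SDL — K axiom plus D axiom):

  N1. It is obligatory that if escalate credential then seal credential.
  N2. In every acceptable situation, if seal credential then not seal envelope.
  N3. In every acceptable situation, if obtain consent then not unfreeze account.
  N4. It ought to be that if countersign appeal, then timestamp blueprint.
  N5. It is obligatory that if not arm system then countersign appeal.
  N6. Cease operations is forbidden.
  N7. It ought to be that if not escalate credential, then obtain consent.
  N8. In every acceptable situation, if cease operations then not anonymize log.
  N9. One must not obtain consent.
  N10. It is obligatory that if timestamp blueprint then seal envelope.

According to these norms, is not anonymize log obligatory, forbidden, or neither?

Neither

Premise 8 is O(cease_operations → ¬anonymize_log), but O(cease_operations) is not derivable from the premises, so it does not yield O(¬anonymize_log).
No premise or chain of K-axiom applications forces O(¬anonymize_log), and none forces O(anonymize_log). So ¬anonymize_log is neither obligatory nor forbidden under these norms.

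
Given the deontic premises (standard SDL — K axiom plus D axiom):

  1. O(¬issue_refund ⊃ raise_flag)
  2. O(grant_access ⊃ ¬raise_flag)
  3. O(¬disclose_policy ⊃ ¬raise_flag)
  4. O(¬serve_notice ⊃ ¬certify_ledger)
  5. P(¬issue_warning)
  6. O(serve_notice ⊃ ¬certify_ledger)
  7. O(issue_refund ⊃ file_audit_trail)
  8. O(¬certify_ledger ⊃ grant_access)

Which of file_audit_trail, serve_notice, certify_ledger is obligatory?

file_audit_trail

By case analysis on ¬serve_notice: premise 4 gives O(¬serve_notice ⊃ ¬certify_ledger) and premise 6 gives O(serve_notice ⊃ ¬certify_ledger), so O(¬certify_ledger) either way.
Premise 8 is O(¬certify_ledger ⊃ grant_access); since O(¬certify_ledger), deontic closure gives O(grant_access).
Applying K to premise 2 (O(grant_access ⊃ ¬raise_flag)) and O(grant_access) yields O(¬raise_flag).
Premise 1, O(¬issue_refund ⊃ raise_flag), contraposes to O(¬raise_flag ⊃ issue_refund); with O(¬raise_flag) we get O(issue_refund).
Premise 7 is O(issue_refund ⊃ file_audit_trail); since O(issue_refund), deontic closure gives O(file_audit_trail).
So O(file_audit_trail) holds — file_audit_trail is obligatory. None of the other listed options is made obligatory by any chain of premises.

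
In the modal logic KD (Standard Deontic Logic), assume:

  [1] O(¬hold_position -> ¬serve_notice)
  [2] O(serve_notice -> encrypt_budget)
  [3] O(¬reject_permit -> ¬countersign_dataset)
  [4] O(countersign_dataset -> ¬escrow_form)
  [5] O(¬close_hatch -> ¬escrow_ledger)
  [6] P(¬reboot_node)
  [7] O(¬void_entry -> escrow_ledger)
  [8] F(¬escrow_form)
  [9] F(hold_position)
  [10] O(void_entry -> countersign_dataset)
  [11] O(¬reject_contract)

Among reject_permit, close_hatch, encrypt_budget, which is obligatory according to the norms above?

Premise 8 is F(¬escrow_form), i.e. O(escrow_form).
Premise 4 is O(countersign_dataset -> ¬escrow_form); contrapositively O(escrow_form -> ¬countersign_dataset). Since O(escrow_form) holds, K gives O(¬countersign_dataset).
Premise 10 is O(void_entry -> countersign_dataset); contrapositively O(¬countersign_dataset -> ¬void_entry). Since O(¬countersign_dataset) holds, K gives O(¬void_entry).
Applying K to premise 7 (O(¬void_entry -> escrow_ledger)) and O(¬void_entry) yields O(escrow_ledger).
Premise 5, O(¬close_hatch -> ¬escrow_ledger), contraposes to O(escrow_ledger -> close_hatch); with O(escrow_ledger) we get O(close_hatch).
So O(close_hatch) holds — close_hatch is obligatory. None of the other listed options is made obligatory by any chain of premises.

close_hatch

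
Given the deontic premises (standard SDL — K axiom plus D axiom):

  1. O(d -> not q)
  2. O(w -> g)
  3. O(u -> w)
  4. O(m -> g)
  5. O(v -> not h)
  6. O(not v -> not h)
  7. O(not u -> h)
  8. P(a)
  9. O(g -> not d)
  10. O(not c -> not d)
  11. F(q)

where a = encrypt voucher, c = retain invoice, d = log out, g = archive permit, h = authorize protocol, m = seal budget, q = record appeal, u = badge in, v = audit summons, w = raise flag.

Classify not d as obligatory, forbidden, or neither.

Obligatory

Premises 5 and 6 are O(v -> not h) and O(not v -> not h); every ideal world satisfies v or not v, so in either case not h holds — hence O(not h).
Premise 7, O(not u -> h), contraposes to O(not h -> u); with O(not h) we get O(u).
Premise 3 is O(u -> w); since O(u), deontic closure gives O(w).
From O(w) and premise 2, O(w -> g), we obtain O(g).
Applying K to premise 9 (O(g -> not d)) and O(g) yields O(not d).
Premises 1, 4, 8, 10, 11 do not contribute to this derivation.
Hence not d is obligatory.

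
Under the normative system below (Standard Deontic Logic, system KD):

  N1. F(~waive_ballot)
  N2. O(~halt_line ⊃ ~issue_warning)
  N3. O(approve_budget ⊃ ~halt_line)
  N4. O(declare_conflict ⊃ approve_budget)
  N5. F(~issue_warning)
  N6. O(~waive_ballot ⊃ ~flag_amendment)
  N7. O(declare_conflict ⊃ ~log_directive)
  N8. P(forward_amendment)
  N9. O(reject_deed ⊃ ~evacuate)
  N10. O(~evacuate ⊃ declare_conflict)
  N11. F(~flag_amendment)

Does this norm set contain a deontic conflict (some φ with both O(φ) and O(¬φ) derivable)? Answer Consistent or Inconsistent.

Premise 6 is O(~waive_ballot ⊃ ~flag_amendment), but O(~waive_ballot) is not derivable from the premises, so it does not yield O(~flag_amendment).
So O(~flag_amendment) is not derivable, and the apparent clash with O(flag_amendment) does not arise.
A world satisfying every obligation exists (e.g. approve_budget=false, declare_conflict=false, evacuate=true, flag_amendment=true, forward_amendment=false, halt_line=true, issue_warning=true, log_directive=false, reject_deed=false, waive_ballot=true); no atom is both obligatory and forbidden, so the set is consistent.

Consistent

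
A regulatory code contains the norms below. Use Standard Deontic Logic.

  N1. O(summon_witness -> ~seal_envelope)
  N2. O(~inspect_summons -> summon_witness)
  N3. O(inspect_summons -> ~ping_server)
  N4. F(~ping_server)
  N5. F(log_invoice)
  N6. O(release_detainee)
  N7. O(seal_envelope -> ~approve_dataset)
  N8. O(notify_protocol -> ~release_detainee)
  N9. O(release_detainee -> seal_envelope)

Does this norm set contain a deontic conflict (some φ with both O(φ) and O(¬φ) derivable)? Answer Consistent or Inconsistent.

Inconsistent

Premise 4, F(~ping_server), is equivalent to O(ping_server).
The contrapositive of premise 3 (O(inspect_summons -> ~ping_server)) is O(ping_server -> ~inspect_summons), and O(ping_server) is already established, so O(~inspect_summons).
With premise 2, O(~inspect_summons -> summon_witness), the K-axiom yields O(summon_witness).
With premise 1, O(summon_witness -> ~seal_envelope), the K-axiom yields O(~seal_envelope).
The contrapositive of premise 9 (O(release_detainee -> seal_envelope)) is O(~seal_envelope -> ~release_detainee), and O(~seal_envelope) is already established, so O(~release_detainee).
Yet premise 6 states O(release_detainee).
We now have both O(~release_detainee) and O(release_detainee) — release_detainee is simultaneously obligatory and forbidden, violating the D-axiom.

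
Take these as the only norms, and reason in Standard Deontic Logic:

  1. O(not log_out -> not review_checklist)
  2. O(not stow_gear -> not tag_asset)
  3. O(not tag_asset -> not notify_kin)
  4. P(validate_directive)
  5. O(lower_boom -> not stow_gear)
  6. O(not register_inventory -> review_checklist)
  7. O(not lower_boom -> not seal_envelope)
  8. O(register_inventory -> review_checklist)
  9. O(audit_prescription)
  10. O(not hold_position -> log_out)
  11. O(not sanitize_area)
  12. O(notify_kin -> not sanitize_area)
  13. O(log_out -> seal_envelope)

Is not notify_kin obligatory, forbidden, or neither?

Premises 8 and 6 cover both cases: O(register_inventory -> review_checklist) and O(not register_inventory -> review_checklist). Since register_inventory ∨ not register_inventory is a tautology, O(review_checklist) follows.
Premise 1, O(not log_out -> not review_checklist), contraposes to O(review_checklist -> log_out); with O(review_checklist) we get O(log_out).
With premise 13, O(log_out -> seal_envelope), the K-axiom yields O(seal_envelope).
Premise 7, O(not lower_boom -> not seal_envelope), contraposes to O(seal_envelope -> lower_boom); with O(seal_envelope) we get O(lower_boom).
Applying K to premise 5 (O(lower_boom -> not stow_gear)) and O(lower_boom) yields O(not stow_gear).
With premise 2, O(not stow_gear -> not tag_asset), the K-axiom yields O(not tag_asset).
Premise 3 is O(not tag_asset -> not notify_kin); since O(not tag_asset), deontic closure gives O(not notify_kin).
Premises 4, 9, 10, 11, 12 do not contribute to this derivation.
Hence not notify_kin is obligatory.

Obligatory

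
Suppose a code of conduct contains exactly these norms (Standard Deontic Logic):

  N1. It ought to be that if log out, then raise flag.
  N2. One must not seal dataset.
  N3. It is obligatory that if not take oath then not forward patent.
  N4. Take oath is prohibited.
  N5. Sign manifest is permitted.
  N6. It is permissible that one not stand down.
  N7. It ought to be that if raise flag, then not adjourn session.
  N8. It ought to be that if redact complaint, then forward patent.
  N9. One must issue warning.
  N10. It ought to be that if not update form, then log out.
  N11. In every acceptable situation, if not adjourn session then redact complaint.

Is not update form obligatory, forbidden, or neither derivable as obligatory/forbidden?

Premise 4 is F(take_oath), i.e. O(¬take_oath).
Applying K to premise 3 (O(¬take_oath → ¬forward_patent)) and O(¬take_oath) yields O(¬forward_patent).
Premise 8, O(redact_complaint → forward_patent), contraposes to O(¬forward_patent → ¬redact_complaint); with O(¬forward_patent) we get O(¬redact_complaint).
Premise 11, O(¬adjourn_session → redact_complaint), contraposes to O(¬redact_complaint → adjourn_session); with O(¬redact_complaint) we get O(adjourn_session).
Premise 7 is O(raise_flag → ¬adjourn_session); contrapositively O(adjourn_session → ¬raise_flag). Since O(adjourn_session) holds, K gives O(¬raise_flag).
Premise 1 is O(log_out → raise_flag); contrapositively O(¬raise_flag → ¬log_out). Since O(¬raise_flag) holds, K gives O(¬log_out).
Premise 10, O(¬update_form → log_out), contraposes to O(¬log_out → update_form); with O(¬log_out) we get O(update_form).
Premises 2, 5, 6, 9 do not contribute to this derivation.
Thus O(update_form), which is F(¬update_form): ¬update_form is forbidden.

Forbidden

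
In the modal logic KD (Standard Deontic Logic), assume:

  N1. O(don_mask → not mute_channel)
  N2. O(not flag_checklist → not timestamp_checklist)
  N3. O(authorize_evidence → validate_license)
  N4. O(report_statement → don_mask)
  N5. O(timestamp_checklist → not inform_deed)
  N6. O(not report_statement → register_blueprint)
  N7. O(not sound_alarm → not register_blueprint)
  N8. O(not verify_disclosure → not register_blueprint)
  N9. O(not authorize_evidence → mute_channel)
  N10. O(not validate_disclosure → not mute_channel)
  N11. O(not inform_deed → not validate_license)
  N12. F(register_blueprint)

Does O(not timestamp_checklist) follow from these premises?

Premise 12, F(register_blueprint), is equivalent to O(not register_blueprint).
The contrapositive of premise 6 (O(not report_statement → register_blueprint)) is O(not register_blueprint → report_statement), and O(not register_blueprint) is already established, so O(report_statement).
From O(report_statement) and premise 4, O(report_statement → don_mask), we obtain O(don_mask).
Premise 1 is O(don_mask → not mute_channel); since O(don_mask), deontic closure gives O(not mute_channel).
Premise 9 is O(not authorize_evidence → mute_channel); contrapositively O(not mute_channel → authorize_evidence). Since O(not mute_channel) holds, K gives O(authorize_evidence).
With premise 3, O(authorize_evidence → validate_license), the K-axiom yields O(validate_license).
The contrapositive of premise 11 (O(not inform_deed → not validate_license)) is O(validate_license → inform_deed), and O(validate_license) is already established, so O(inform_deed).
Premise 5 is O(timestamp_checklist → not inform_deed); contrapositively O(inform_deed → not timestamp_checklist). Since O(inform_deed) holds, K gives O(not timestamp_checklist).
Premises 2, 7, 8, 10 do not contribute to this derivation.
So O(not timestamp_checklist) follows.

Yes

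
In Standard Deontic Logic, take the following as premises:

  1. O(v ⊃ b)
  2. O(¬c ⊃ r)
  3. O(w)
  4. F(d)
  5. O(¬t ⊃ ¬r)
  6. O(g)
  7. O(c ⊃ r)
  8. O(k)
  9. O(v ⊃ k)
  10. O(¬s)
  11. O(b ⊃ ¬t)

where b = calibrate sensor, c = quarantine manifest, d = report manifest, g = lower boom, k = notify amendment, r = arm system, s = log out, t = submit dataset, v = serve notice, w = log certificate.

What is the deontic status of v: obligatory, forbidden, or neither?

Forbidden

Premises 7 and 2 cover both cases: O(c ⊃ r) and O(¬c ⊃ r). Since c ∨ ¬c is a tautology, O(r) follows.
Premise 5, O(¬t ⊃ ¬r), contraposes to O(r ⊃ t); with O(r) we get O(t).
The contrapositive of premise 11 (O(b ⊃ ¬t)) is O(t ⊃ ¬b), and O(t) is already established, so O(¬b).
Premise 1, O(v ⊃ b), contraposes to O(¬b ⊃ ¬v); with O(¬b) we get O(¬v).
Premises 3, 4, 6, 8, 9, 10 do not contribute to this derivation.
Thus O(¬v), which is F(v): v is forbidden.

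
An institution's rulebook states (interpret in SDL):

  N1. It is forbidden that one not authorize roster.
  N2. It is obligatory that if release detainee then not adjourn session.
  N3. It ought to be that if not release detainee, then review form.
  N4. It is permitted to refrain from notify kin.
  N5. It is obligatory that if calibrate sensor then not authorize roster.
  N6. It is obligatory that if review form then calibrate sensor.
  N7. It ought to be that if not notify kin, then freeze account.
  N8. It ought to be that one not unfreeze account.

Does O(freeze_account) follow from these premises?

No

Premise 7 is O(¬notify_kin → freeze_account), but O(¬notify_kin) is not derivable from the premises (the permission P(¬notify_kin) asserts only ¬O(notify_kin), not O(¬notify_kin)), so it does not yield O(freeze_account).
No other premise forces O(freeze_account). An ideal world satisfying every premise can still have freeze_account false, so O(freeze_account) is not derivable.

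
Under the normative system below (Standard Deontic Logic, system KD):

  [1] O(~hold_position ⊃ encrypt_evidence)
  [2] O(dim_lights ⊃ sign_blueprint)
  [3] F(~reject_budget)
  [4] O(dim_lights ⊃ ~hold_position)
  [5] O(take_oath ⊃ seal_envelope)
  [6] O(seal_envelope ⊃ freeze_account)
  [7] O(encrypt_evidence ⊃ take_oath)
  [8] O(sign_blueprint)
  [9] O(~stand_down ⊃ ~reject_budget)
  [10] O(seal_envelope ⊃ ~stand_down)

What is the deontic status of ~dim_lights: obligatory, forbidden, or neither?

Obligatory

F(~reject_budget) at premise 3 means O(reject_budget).
The contrapositive of premise 9 (O(~stand_down ⊃ ~reject_budget)) is O(reject_budget ⊃ stand_down), and O(reject_budget) is already established, so O(stand_down).
Premise 10, O(seal_envelope ⊃ ~stand_down), contraposes to O(stand_down ⊃ ~seal_envelope); with O(stand_down) we get O(~seal_envelope).
Premise 5 is O(take_oath ⊃ seal_envelope); contrapositively O(~seal_envelope ⊃ ~take_oath). Since O(~seal_envelope) holds, K gives O(~take_oath).
Premise 7, O(encrypt_evidence ⊃ take_oath), contraposes to O(~take_oath ⊃ ~encrypt_evidence); with O(~take_oath) we get O(~encrypt_evidence).
Premise 1 is O(~hold_position ⊃ encrypt_evidence); contrapositively O(~encrypt_evidence ⊃ hold_position). Since O(~encrypt_evidence) holds, K gives O(hold_position).
Premise 4, O(dim_lights ⊃ ~hold_position), contraposes to O(hold_position ⊃ ~dim_lights); with O(hold_position) we get O(~dim_lights).
Premises 2, 6, 8 do not contribute to this derivation.
Hence ~dim_lights is obligatory.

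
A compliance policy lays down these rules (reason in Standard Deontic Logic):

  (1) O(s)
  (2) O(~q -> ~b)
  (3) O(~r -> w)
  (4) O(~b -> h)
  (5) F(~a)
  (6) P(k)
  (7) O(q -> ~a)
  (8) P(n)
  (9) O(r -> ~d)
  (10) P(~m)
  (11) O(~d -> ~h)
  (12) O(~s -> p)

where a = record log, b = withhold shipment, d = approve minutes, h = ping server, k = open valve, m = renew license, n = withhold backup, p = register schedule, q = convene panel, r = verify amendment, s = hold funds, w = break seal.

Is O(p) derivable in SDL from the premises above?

No

Premise 12 is O(~s -> p), but O(~s) is not derivable from the premises, so it does not yield O(p).
No other premise forces O(p). An ideal world satisfying every premise can still have p false, so O(p) is not derivable.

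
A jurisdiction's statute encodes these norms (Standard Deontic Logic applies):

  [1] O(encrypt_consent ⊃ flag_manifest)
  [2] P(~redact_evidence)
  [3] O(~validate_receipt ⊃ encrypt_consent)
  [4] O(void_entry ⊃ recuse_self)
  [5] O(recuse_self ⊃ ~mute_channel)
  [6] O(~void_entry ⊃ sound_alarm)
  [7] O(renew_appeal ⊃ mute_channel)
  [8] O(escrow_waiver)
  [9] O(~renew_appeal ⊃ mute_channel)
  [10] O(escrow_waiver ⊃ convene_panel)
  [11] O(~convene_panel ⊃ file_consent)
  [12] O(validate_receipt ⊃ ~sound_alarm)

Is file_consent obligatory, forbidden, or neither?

Neither

Premise 11 is O(~convene_panel ⊃ file_consent), but O(~convene_panel) is not derivable from the premises, so it does not yield O(file_consent).
No premise or chain of K-axiom applications forces O(file_consent), and none forces O(~file_consent). So file_consent is neither obligatory nor forbidden under these norms.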